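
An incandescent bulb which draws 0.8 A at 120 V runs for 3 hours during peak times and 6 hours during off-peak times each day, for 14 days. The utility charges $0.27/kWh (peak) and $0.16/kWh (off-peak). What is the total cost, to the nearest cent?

Power = 0.8 A × 120 V = 96 W = 0.096 kW
Peak energy = 0.096 kW × 3 h × 14 = 4.032 kWh
Off-peak energy = 0.096 kW × 6 h × 14 = 8.064 kWh
Cost = 4.032 × $0.27 + 8.064 × $0.16 = $1.08864 + $1.29024 = $2.38

$2.38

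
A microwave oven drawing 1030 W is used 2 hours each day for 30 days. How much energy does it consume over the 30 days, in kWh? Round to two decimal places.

61.80 kWh

Runtime = 2 h/day × 30 days = 60 h
Energy = 1.03 kW × 60 h = 61.8 kWh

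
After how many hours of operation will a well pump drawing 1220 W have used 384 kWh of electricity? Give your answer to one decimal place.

314.8 h

Hours = 384 kWh ÷ 1.22 kW = 314.8 h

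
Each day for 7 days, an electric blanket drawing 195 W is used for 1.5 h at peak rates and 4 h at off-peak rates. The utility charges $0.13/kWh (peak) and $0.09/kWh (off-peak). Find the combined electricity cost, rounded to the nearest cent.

$0.76

Peak energy = 0.195 kW × 1.5 h × 7 = 2.0475 kWh
Off-peak energy = 0.195 kW × 4 h × 7 = 5.46 kWh
Cost = 2.0475 × $0.13 + 5.46 × $0.09 = $0.266175 + $0.4914 = $0.76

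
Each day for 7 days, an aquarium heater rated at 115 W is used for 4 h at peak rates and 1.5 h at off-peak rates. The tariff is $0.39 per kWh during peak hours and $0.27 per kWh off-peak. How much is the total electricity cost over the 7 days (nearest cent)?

$1.58

Peak energy = 0.115 kW × 4 h × 7 = 3.22 kWh
Off-peak energy = 0.115 kW × 1.5 h × 7 = 1.2075 kWh
Cost = 3.22 × $0.39 + 1.2075 × $0.27 = $1.2558 + $0.326025 = $1.58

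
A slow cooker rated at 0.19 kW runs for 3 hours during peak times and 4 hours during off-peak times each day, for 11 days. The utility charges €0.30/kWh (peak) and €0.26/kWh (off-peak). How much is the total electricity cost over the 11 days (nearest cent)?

€4.05

Peak energy = 0.19 kW × 3 h × 11 = 6.27 kWh
Off-peak energy = 0.19 kW × 4 h × 11 = 8.36 kWh
Cost = 6.27 × €0.30 + 8.36 × €0.26 = €1.881 + €2.1736 = €4.05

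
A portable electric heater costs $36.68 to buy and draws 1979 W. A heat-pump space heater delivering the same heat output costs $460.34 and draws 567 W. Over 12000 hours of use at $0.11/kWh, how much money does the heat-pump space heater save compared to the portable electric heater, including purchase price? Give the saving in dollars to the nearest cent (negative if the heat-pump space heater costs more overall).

portable electric heater: $36.68 + (1979/1000) kW × 12000 h × $0.11 = $36.68 + $2612.28 = $2648.96
heat-pump space heater: $460.34 + (567/1000) kW × 12000 h × $0.11 = $460.34 + $748.44 = $1208.78
Saving = $2648.96 − $1208.78 = $1440.18

$1440.18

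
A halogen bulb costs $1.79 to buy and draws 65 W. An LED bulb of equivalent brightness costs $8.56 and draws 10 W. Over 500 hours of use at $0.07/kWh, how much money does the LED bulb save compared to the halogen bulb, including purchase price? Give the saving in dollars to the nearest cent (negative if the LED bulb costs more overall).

halogen bulb: $1.79 + (65/1000) kW × 500 h × $0.07 = $1.79 + $2.275 = $4.065
LED bulb: $8.56 + (10/1000) kW × 500 h × $0.07 = $8.56 + $0.35 = $8.91
Saving = $4.065 − $8.91 = −$4.845 → -$4.85

-$4.85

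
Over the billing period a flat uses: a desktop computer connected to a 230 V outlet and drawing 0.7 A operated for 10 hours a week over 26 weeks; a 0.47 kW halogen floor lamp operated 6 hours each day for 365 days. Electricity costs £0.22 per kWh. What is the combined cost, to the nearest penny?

£235.66

desktop computer: Power = 0.7 A × 230 V = 161 W = 0.161 kW
desktop computer: Runtime = 10 h/week × 26 weeks = 260 h
desktop computer: 0.161 kW × 260 h = 41.86 kWh
halogen floor lamp: Runtime = 6 h/day × 365 days = 2190 h
halogen floor lamp: 0.47 kW × 2190 h = 1029.3 kWh
Total energy = 1071.16 kWh
Cost = 1071.16 × £0.22 = £235.66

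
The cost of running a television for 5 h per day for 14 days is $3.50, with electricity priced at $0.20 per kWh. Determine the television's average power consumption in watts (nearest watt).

250 W

Energy = $3.50 ÷ $0.20/kWh = 17.5 kWh
Runtime = 5 h/day × 14 days = 70 h
Power = 17.5 kWh ÷ 70 h = 0.25 kW = 250 W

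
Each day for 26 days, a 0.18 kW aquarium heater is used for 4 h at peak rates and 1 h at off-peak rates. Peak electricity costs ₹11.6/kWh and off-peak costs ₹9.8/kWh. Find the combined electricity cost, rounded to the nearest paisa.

Peak energy = 0.18 kW × 4 h × 26 = 18.72 kWh
Off-peak energy = 0.18 kW × 1 h × 26 = 4.68 kWh
Cost = 18.72 × ₹11.6 + 4.68 × ₹9.8 = ₹217.152 + ₹45.864 = ₹263.02

₹263.02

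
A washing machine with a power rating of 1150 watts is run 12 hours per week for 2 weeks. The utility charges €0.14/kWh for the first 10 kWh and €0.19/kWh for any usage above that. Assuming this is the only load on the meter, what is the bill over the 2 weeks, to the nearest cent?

€4.74

Runtime = 12 h/week × 2 weeks = 24 h
Energy = 1.15 kW × 24 h = 27.6 kWh
Tier 1 (0–10 kWh): 10 × €0.14 = €1.4
Above 10 kWh: 17.6 × €0.19 = €3.344
Bill = €4.74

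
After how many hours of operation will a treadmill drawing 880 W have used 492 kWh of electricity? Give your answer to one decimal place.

Hours = 492 kWh ÷ 0.88 kW = 559.1 h

559.1 h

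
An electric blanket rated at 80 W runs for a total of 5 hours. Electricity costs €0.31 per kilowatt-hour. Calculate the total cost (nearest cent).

€0.12

Energy = 0.08 kW × 5 h = 0.4 kWh
Cost = 0.4 kWh × €0.31/kWh = €0.12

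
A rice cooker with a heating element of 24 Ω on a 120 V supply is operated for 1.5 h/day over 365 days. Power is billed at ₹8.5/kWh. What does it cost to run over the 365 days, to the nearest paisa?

Power = V²/R = 120²/24 = 600 W = 0.6 kW
Runtime = 1.5 h/day × 365 days = 547.5 h
Energy = 0.6 kW × 547.5 h = 328.5 kWh
Cost = 328.5 kWh × ₹8.5/kWh = ₹2792.25

₹2792.25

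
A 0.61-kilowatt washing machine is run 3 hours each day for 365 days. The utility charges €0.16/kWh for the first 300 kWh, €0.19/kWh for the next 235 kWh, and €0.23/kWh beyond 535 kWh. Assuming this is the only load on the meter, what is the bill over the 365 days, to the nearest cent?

€123.23

Runtime = 3 h/day × 365 days = 1095 h
Energy = 0.61 kW × 1095 h = 667.95 kWh
Tier 1 (0–300 kWh): 300 × €0.16 = €48
Tier 2 (300–535 kWh): 235 × €0.19 = €44.65
Above 535 kWh: 132.95 × €0.23 = €30.5785
Bill = €123.23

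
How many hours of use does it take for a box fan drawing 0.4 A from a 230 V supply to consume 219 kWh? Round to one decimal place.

2380.4 h

Power = 0.4 A × 230 V = 92 W = 0.092 kW
Hours = 219 kWh ÷ 0.092 kW = 2380.4 h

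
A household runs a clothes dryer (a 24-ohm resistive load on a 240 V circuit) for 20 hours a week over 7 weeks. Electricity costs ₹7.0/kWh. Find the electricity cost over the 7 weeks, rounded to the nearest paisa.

₹2352.00

Power = V²/R = 240²/24 = 2400 W = 2.4 kW
Runtime = 20 h/week × 7 weeks = 140 h
Energy = 2.4 kW × 140 h = 336 kWh
Cost = 336 kWh × ₹7.0/kWh = ₹2352.00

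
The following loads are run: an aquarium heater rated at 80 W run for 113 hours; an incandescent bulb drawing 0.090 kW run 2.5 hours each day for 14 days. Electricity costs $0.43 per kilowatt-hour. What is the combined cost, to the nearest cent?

aquarium heater: 0.08 kW × 113 h = 9.04 kWh
incandescent bulb: Runtime = 2.5 h/day × 14 days = 35 h
incandescent bulb: 0.09 kW × 35 h = 3.15 kWh
Total energy = 12.19 kWh
Cost = 12.19 × $0.43 = $5.24

$5.24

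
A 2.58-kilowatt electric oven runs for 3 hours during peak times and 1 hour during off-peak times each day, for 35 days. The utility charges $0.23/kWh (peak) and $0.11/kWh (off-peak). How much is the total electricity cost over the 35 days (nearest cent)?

$72.24

Peak energy = 2.58 kW × 3 h × 35 = 270.9 kWh
Off-peak energy = 2.58 kW × 1 h × 35 = 90.3 kWh
Cost = 270.9 × $0.23 + 90.3 × $0.11 = $62.307 + $9.933 = $72.24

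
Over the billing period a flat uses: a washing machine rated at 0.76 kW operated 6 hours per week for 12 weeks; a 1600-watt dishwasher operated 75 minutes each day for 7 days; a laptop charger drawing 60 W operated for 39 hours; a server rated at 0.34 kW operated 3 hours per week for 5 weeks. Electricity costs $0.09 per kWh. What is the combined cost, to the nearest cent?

$6.85

washing machine: Runtime = 6 h/week × 12 weeks = 72 h
washing machine: 0.76 kW × 72 h = 54.72 kWh
dishwasher: Runtime = 75 min × 7 = 525 min = 8.75 h
dishwasher: 1.6 kW × 8.75 h = 14 kWh
laptop charger: 0.06 kW × 39 h = 2.34 kWh
server: Runtime = 3 h/week × 5 weeks = 15 h
server: 0.34 kW × 15 h = 5.1 kWh
Total energy = 76.16 kWh
Cost = 76.16 × $0.09 = $6.85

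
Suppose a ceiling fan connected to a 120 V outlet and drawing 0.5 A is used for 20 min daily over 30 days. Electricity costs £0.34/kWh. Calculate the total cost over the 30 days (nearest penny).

£0.20

Power = 0.5 A × 120 V = 60 W = 0.06 kW
Runtime = 20 min × 30 = 600 min = 10 h
Energy = 0.06 kW × 10 h = 0.6 kWh
Cost = 0.6 kWh × £0.34/kWh = £0.20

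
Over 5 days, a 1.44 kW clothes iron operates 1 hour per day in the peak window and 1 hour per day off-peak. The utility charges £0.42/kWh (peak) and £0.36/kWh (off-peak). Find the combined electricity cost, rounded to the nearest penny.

Peak energy = 1.44 kW × 1 h × 5 = 7.2 kWh
Off-peak energy = 1.44 kW × 1 h × 5 = 7.2 kWh
Cost = 7.2 × £0.42 + 7.2 × £0.36 = £3.024 + £2.592 = £5.62

£5.62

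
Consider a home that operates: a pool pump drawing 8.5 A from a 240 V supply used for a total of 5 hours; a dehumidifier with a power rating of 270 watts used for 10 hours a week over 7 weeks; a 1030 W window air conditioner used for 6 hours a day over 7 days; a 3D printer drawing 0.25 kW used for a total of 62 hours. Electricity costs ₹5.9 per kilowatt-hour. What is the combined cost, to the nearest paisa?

pool pump: Power = 8.5 A × 240 V = 2040 W = 2.04 kW
pool pump: 2.04 kW × 5 h = 10.2 kWh
dehumidifier: Runtime = 10 h/week × 7 weeks = 70 h
dehumidifier: 0.27 kW × 70 h = 18.9 kWh
window air conditioner: Runtime = 6 h/day × 7 days = 42 h
window air conditioner: 1.03 kW × 42 h = 43.26 kWh
3D printer: 0.25 kW × 62 h = 15.5 kWh
Total energy = 87.86 kWh
Cost = 87.86 × ₹5.9 = ₹518.37

₹518.37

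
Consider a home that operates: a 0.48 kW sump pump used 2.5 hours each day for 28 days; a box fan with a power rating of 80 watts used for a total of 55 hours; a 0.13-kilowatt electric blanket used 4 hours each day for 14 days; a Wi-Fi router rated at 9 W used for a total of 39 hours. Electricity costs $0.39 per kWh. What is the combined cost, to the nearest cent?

$17.80

sump pump: Runtime = 2.5 h/day × 28 days = 70 h
sump pump: 0.48 kW × 70 h = 33.6 kWh
box fan: 0.08 kW × 55 h = 4.4 kWh
electric blanket: Runtime = 4 h/day × 14 days = 56 h
electric blanket: 0.13 kW × 56 h = 7.28 kWh
Wi-Fi router: 0.009 kW × 39 h = 0.351 kWh
Total energy = 45.631 kWh
Cost = 45.631 × $0.39 = $17.80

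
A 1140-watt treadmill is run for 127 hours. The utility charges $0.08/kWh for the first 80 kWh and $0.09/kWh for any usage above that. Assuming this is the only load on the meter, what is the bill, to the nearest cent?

$12.23

Energy = 1.14 kW × 127 h = 144.78 kWh
Tier 1 (0–80 kWh): 80 × $0.08 = $6.4
Above 80 kWh: 64.78 × $0.09 = $5.8302
Bill = $12.23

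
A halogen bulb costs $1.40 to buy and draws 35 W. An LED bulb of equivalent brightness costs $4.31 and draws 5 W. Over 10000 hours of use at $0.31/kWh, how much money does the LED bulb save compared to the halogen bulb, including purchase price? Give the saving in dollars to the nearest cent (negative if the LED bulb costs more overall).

halogen bulb: $1.40 + (35/1000) kW × 10000 h × $0.31 = $1.40 + $108.5 = $109.9
LED bulb: $4.31 + (5/1000) kW × 10000 h × $0.31 = $4.31 + $15.5 = $19.81
Saving = $109.9 − $19.81 = $90.09

$90.09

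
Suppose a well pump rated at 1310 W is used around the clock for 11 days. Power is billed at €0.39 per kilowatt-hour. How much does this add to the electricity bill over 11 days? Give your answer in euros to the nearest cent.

Runtime = 24 h × 11 = 264 h
Energy = 1.31 kW × 264 h = 345.84 kWh
Cost = 345.84 kWh × €0.39/kWh = €134.88

€134.88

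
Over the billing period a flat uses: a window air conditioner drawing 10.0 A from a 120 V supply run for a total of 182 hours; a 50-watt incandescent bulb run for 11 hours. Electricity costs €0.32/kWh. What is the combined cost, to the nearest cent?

window air conditioner: Power = 10.0 A × 120 V = 1200 W = 1.2 kW
window air conditioner: 1.2 kW × 182 h = 218.4 kWh
incandescent bulb: 0.05 kW × 11 h = 0.55 kWh
Total energy = 218.95 kWh
Cost = 218.95 × €0.32 = €70.06

€70.06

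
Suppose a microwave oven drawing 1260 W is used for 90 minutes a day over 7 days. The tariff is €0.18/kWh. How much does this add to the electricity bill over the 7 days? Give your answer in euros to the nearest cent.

Runtime = 90 min × 7 = 630 min = 10.5 h
Energy = 1.26 kW × 10.5 h = 13.23 kWh
Cost = 13.23 kWh × €0.18/kWh = €2.38

€2.38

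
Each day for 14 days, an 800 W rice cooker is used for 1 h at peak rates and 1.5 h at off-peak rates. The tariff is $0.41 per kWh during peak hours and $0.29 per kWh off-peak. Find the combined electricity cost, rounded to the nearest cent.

$9.46

Peak energy = 0.8 kW × 1 h × 14 = 11.2 kWh
Off-peak energy = 0.8 kW × 1.5 h × 14 = 16.8 kWh
Cost = 11.2 × $0.41 + 16.8 × $0.29 = $4.592 + $4.872 = $9.46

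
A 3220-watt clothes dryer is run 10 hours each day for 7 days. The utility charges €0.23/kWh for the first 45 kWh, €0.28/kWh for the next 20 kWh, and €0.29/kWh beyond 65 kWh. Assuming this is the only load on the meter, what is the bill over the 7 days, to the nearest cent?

Runtime = 10 h/day × 7 days = 70 h
Energy = 3.22 kW × 70 h = 225.4 kWh
Tier 1 (0–45 kWh): 45 × €0.23 = €10.35
Tier 2 (45–65 kWh): 20 × €0.28 = €5.6
Above 65 kWh: 160.4 × €0.29 = €46.516
Bill = €62.47

€62.47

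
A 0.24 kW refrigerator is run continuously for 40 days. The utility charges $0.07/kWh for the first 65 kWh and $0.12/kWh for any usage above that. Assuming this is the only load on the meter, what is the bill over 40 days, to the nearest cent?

Runtime = 24 h × 40 = 960 h
Energy = 0.24 kW × 960 h = 230.4 kWh
Tier 1 (0–65 kWh): 65 × $0.07 = $4.55
Above 65 kWh: 165.4 × $0.12 = $19.848
Bill = $24.40

$24.40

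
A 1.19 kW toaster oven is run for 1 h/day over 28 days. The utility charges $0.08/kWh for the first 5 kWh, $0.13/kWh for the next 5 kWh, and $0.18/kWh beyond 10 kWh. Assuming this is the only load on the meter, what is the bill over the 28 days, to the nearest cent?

Runtime = 1 h/day × 28 days = 28 h
Energy = 1.19 kW × 28 h = 33.32 kWh
Tier 1 (0–5 kWh): 5 × $0.08 = $0.4
Tier 2 (5–10 kWh): 5 × $0.13 = $0.65
Above 10 kWh: 23.32 × $0.18 = $4.1976
Bill = $5.25

$5.25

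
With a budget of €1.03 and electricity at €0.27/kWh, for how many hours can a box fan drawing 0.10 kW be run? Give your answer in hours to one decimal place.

38.1 h

Energy available = €1.03 ÷ €0.27/kWh = 3.8148 kWh
Hours = 3.8148 kWh ÷ 0.1 kW = 38.1 h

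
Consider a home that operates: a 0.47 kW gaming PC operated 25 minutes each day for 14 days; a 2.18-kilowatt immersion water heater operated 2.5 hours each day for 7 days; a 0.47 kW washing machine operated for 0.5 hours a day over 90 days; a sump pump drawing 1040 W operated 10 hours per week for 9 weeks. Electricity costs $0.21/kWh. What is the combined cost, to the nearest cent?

$32.68

gaming PC: Runtime = 25 min × 14 = 350 min = 5.833333… h
gaming PC: 0.47 kW × 5.833333… h = 2.741666… kWh
immersion water heater: Runtime = 2.5 h/day × 7 days = 17.5 h
immersion water heater: 2.18 kW × 17.5 h = 38.15 kWh
washing machine: Runtime = 0.5 h/day × 90 days = 45 h
washing machine: 0.47 kW × 45 h = 21.15 kWh
sump pump: Runtime = 10 h/week × 9 weeks = 90 h
sump pump: 1.04 kW × 90 h = 93.6 kWh
Total energy = 155.641666… kWh
Cost = 155.641666… × $0.21 = $32.68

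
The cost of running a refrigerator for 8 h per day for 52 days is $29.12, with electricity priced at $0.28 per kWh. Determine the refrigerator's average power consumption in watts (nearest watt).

250 W

Energy = $29.12 ÷ $0.28/kWh = 104 kWh
Runtime = 8 h/day × 52 days = 416 h
Power = 104 kWh ÷ 416 h = 0.25 kW = 250 W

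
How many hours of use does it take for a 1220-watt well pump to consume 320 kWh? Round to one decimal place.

Hours = 320 kWh ÷ 1.22 kW = 262.3 h

262.3 h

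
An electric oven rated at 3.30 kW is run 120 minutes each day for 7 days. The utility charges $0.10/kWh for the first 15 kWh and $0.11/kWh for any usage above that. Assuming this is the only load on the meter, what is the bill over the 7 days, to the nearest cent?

Runtime = 120 min × 7 = 840 min = 14 h
Energy = 3.3 kW × 14 h = 46.2 kWh
Tier 1 (0–15 kWh): 15 × $0.10 = $1.5
Above 15 kWh: 31.2 × $0.11 = $3.432
Bill = $4.93

$4.93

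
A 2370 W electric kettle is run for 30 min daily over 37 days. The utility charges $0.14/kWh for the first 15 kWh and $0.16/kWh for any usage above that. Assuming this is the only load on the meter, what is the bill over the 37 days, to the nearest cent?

Runtime = 30 min × 37 = 1110 min = 18.5 h
Energy = 2.37 kW × 18.5 h = 43.845 kWh
Tier 1 (0–15 kWh): 15 × $0.14 = $2.1
Above 15 kWh: 28.845 × $0.16 = $4.6152
Bill = $6.72

$6.72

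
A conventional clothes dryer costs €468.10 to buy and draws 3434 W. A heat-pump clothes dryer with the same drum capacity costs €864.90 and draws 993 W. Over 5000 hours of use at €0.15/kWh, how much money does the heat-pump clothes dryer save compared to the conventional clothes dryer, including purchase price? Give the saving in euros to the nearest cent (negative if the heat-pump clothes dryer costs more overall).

€1433.95

conventional clothes dryer: €468.10 + (3434/1000) kW × 5000 h × €0.15 = €468.10 + €2575.5 = €3043.6
heat-pump clothes dryer: €864.90 + (993/1000) kW × 5000 h × €0.15 = €864.90 + €744.75 = €1609.65
Saving = €3043.6 − €1609.65 = €1433.95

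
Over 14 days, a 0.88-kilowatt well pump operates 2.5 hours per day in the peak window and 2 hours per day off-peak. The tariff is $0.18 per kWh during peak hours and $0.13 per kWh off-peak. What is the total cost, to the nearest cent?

Peak energy = 0.88 kW × 2.5 h × 14 = 30.8 kWh
Off-peak energy = 0.88 kW × 2 h × 14 = 24.64 kWh
Cost = 30.8 × $0.18 + 24.64 × $0.13 = $5.544 + $3.2032 = $8.75

$8.75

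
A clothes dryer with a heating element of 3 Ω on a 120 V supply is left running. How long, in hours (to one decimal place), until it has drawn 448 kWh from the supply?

93.3 h

Power = V²/R = 120²/3 = 4800 W = 4.8 kW
Hours = 448 kWh ÷ 4.8 kW = 93.3 h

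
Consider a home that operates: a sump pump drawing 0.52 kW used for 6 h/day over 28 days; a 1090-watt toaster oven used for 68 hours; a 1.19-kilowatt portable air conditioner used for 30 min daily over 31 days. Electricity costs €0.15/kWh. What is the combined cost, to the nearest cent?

sump pump: Runtime = 6 h/day × 28 days = 168 h
sump pump: 0.52 kW × 168 h = 87.36 kWh
toaster oven: 1.09 kW × 68 h = 74.12 kWh
portable air conditioner: Runtime = 30 min × 31 = 930 min = 15.5 h
portable air conditioner: 1.19 kW × 15.5 h = 18.445 kWh
Total energy = 179.925 kWh
Cost = 179.925 × €0.15 = €26.99

€26.99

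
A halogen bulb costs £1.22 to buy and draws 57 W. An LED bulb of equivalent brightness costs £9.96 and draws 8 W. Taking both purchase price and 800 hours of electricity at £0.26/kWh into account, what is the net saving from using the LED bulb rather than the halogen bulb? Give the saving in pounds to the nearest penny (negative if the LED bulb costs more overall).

halogen bulb: £1.22 + (57/1000) kW × 800 h × £0.26 = £1.22 + £11.856 = £13.076
LED bulb: £9.96 + (8/1000) kW × 800 h × £0.26 = £9.96 + £1.664 = £11.624
Saving = £13.076 − £11.624 = £1.452 → £1.45

£1.45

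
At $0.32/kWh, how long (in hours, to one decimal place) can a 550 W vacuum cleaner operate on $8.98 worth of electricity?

51.0 h

Energy available = $8.98 ÷ $0.32/kWh = 28.0625 kWh
Hours = 28.0625 kWh ÷ 0.55 kW = 51.0 h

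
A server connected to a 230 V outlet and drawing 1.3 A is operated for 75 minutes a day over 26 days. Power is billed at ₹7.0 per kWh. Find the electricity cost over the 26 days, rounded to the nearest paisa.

₹68.02

Power = 1.3 A × 230 V = 299 W = 0.299 kW
Runtime = 75 min × 26 = 1950 min = 32.5 h
Energy = 0.299 kW × 32.5 h = 9.7175 kWh
Cost = 9.7175 kWh × ₹7.0/kWh = ₹68.02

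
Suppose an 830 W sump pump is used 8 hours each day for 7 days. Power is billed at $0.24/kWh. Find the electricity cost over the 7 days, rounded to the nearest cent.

Runtime = 8 h/day × 7 days = 56 h
Energy = 0.83 kW × 56 h = 46.48 kWh
Cost = 46.48 kWh × $0.24/kWh = $11.16

$11.16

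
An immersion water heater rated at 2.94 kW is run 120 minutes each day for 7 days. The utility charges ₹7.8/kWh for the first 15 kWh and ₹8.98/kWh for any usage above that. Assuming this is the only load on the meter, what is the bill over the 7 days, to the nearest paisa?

₹351.92

Runtime = 120 min × 7 = 840 min = 14 h
Energy = 2.94 kW × 14 h = 41.16 kWh
Tier 1 (0–15 kWh): 15 × ₹7.8 = ₹117
Above 15 kWh: 26.16 × ₹8.98 = ₹234.9168
Bill = ₹351.92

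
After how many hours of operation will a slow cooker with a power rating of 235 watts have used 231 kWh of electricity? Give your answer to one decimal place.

983.0 h

Hours = 231 kWh ÷ 0.235 kW = 983.0 h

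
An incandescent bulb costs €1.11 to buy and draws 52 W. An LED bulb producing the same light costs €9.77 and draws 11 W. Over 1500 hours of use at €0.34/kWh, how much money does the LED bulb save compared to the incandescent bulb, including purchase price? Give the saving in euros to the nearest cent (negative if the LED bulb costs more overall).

incandescent bulb: €1.11 + (52/1000) kW × 1500 h × €0.34 = €1.11 + €26.52 = €27.63
LED bulb: €9.77 + (11/1000) kW × 1500 h × €0.34 = €9.77 + €5.61 = €15.38
Saving = €27.63 − €15.38 = €12.25

€12.25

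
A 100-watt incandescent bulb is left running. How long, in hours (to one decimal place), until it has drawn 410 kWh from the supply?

Hours = 410 kWh ÷ 0.1 kW = 4100.0 h

4100.0 h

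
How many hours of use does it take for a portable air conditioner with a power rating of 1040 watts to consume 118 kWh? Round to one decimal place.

113.5 h

Hours = 118 kWh ÷ 1.04 kW = 113.5 h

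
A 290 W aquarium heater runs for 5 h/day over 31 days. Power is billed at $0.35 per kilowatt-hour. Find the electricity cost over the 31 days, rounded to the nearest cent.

Runtime = 5 h/day × 31 days = 155 h
Energy = 0.29 kW × 155 h = 44.95 kWh
Cost = 44.95 kWh × $0.35/kWh = $15.73

$15.73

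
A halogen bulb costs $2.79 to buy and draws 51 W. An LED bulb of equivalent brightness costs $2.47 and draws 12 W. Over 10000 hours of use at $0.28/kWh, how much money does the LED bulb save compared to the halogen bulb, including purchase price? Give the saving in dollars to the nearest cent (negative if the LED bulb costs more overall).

$109.52

halogen bulb: $2.79 + (51/1000) kW × 10000 h × $0.28 = $2.79 + $142.8 = $145.59
LED bulb: $2.47 + (12/1000) kW × 10000 h × $0.28 = $2.47 + $33.6 = $36.07
Saving = $145.59 − $36.07 = $109.52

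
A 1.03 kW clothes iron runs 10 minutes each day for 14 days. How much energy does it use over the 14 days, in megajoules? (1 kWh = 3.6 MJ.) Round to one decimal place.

8.7 MJ

Runtime = 10 min × 14 = 140 min = 2.333333… h
Energy = 1.03 kW × 2.333333… h = 2.403333… kWh
= 2.403333… × 3.6 MJ = 8.7 MJ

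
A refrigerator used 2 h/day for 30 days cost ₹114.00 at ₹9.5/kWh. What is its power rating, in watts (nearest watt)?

200 W

Energy = ₹114.00 ÷ ₹9.5/kWh = 12 kWh
Runtime = 2 h/day × 30 days = 60 h
Power = 12 kWh ÷ 60 h = 0.2 kW = 200 W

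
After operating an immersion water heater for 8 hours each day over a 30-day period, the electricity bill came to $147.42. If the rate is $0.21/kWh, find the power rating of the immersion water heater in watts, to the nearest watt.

Energy = $147.42 ÷ $0.21/kWh = 702 kWh
Runtime = 8 h/day × 30 days = 240 h
Power = 702 kWh ÷ 240 h = 2.925 kW = 2925 W

2925 W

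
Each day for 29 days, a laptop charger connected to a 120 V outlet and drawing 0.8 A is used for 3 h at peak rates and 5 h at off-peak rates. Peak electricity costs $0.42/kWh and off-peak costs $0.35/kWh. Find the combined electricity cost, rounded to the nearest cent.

Power = 0.8 A × 120 V = 96 W = 0.096 kW
Peak energy = 0.096 kW × 3 h × 29 = 8.352 kWh
Off-peak energy = 0.096 kW × 5 h × 29 = 13.92 kWh
Cost = 8.352 × $0.42 + 13.92 × $0.35 = $3.50784 + $4.872 = $8.38

$8.38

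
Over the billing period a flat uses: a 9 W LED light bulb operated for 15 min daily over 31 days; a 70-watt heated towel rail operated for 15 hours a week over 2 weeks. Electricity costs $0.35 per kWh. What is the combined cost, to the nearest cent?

$0.76

LED light bulb: Runtime = 15 min × 31 = 465 min = 7.75 h
LED light bulb: 0.009 kW × 7.75 h = 0.06975 kWh
heated towel rail: Runtime = 15 h/week × 2 weeks = 30 h
heated towel rail: 0.07 kW × 30 h = 2.1 kWh
Total energy = 2.16975 kWh
Cost = 2.16975 × $0.35 = $0.76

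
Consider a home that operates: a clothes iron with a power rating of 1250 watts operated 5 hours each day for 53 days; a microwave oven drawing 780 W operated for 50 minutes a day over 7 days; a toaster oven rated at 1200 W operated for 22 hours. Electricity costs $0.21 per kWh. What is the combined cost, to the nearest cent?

clothes iron: Runtime = 5 h/day × 53 days = 265 h
clothes iron: 1.25 kW × 265 h = 331.25 kWh
microwave oven: Runtime = 50 min × 7 = 350 min = 5.833333… h
microwave oven: 0.78 kW × 5.833333… h = 4.55 kWh
toaster oven: 1.2 kW × 22 h = 26.4 kWh
Total energy = 362.2 kWh
Cost = 362.2 × $0.21 = $76.06

$76.06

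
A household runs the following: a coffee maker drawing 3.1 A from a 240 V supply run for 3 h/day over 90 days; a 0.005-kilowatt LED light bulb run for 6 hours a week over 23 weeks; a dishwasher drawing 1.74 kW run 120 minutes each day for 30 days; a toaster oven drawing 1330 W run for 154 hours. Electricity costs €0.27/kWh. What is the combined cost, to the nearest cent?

€137.91

coffee maker: Power = 3.1 A × 240 V = 744 W = 0.744 kW
coffee maker: Runtime = 3 h/day × 90 days = 270 h
coffee maker: 0.744 kW × 270 h = 200.88 kWh
LED light bulb: Runtime = 6 h/week × 23 weeks = 138 h
LED light bulb: 0.005 kW × 138 h = 0.69 kWh
dishwasher: Runtime = 120 min × 30 = 3600 min = 60 h
dishwasher: 1.74 kW × 60 h = 104.4 kWh
toaster oven: 1.33 kW × 154 h = 204.82 kWh
Total energy = 510.79 kWh
Cost = 510.79 × €0.27 = €137.91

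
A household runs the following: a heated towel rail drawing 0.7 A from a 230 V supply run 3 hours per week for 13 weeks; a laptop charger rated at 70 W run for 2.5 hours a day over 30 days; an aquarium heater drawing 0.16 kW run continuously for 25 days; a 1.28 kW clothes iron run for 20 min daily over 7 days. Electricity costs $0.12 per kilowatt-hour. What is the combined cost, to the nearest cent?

heated towel rail: Power = 0.7 A × 230 V = 161 W = 0.161 kW
heated towel rail: Runtime = 3 h/week × 13 weeks = 39 h
heated towel rail: 0.161 kW × 39 h = 6.279 kWh
laptop charger: Runtime = 2.5 h/day × 30 days = 75 h
laptop charger: 0.07 kW × 75 h = 5.25 kWh
aquarium heater: Runtime = 24 h × 25 = 600 h
aquarium heater: 0.16 kW × 600 h = 96 kWh
clothes iron: Runtime = 20 min × 7 = 140 min = 2.333333… h
clothes iron: 1.28 kW × 2.333333… h = 2.986666… kWh
Total energy = 110.515666… kWh
Cost = 110.515666… × $0.12 = $13.26

$13.26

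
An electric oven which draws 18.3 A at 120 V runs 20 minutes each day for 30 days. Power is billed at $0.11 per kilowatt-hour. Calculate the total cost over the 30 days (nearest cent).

$2.42

Power = 18.3 A × 120 V = 2196 W = 2.196 kW
Runtime = 20 min × 30 = 600 min = 10 h
Energy = 2.196 kW × 10 h = 21.96 kWh
Cost = 21.96 kWh × $0.11/kWh = $2.42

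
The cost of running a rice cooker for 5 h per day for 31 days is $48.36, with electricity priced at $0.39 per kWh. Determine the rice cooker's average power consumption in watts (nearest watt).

800 W

Energy = $48.36 ÷ $0.39/kWh = 124 kWh
Runtime = 5 h/day × 31 days = 155 h
Power = 124 kWh ÷ 155 h = 0.8 kW = 800 W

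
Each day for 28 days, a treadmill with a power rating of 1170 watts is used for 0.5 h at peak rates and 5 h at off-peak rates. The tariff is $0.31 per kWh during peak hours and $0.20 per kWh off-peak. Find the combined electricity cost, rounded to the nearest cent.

Peak energy = 1.17 kW × 0.5 h × 28 = 16.38 kWh
Off-peak energy = 1.17 kW × 5 h × 28 = 163.8 kWh
Cost = 16.38 × $0.31 + 163.8 × $0.20 = $5.0778 + $32.76 = $37.84

$37.84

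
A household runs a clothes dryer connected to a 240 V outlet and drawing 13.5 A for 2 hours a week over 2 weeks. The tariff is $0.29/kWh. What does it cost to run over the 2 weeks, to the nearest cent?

Power = 13.5 A × 240 V = 3240 W = 3.24 kW
Runtime = 2 h/week × 2 weeks = 4 h
Energy = 3.24 kW × 4 h = 12.96 kWh
Cost = 12.96 kWh × $0.29/kWh = $3.76

$3.76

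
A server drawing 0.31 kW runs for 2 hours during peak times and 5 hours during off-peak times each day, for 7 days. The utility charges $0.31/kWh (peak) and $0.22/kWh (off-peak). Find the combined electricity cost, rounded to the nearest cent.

$3.73

Peak energy = 0.31 kW × 2 h × 7 = 4.34 kWh
Off-peak energy = 0.31 kW × 5 h × 7 = 10.85 kWh
Cost = 4.34 × $0.31 + 10.85 × $0.22 = $1.3454 + $2.387 = $3.73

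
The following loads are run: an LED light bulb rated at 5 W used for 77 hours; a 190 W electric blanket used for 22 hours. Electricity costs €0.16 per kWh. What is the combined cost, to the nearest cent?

€0.73

LED light bulb: 0.005 kW × 77 h = 0.385 kWh
electric blanket: 0.19 kW × 22 h = 4.18 kWh
Total energy = 4.565 kWh
Cost = 4.565 × €0.16 = €0.73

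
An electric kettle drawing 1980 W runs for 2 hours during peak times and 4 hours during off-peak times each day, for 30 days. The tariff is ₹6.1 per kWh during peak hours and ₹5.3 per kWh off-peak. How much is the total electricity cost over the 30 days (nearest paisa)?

₹1983.96

Peak energy = 1.98 kW × 2 h × 30 = 118.8 kWh
Off-peak energy = 1.98 kW × 4 h × 30 = 237.6 kWh
Cost = 118.8 × ₹6.1 + 237.6 × ₹5.3 = ₹724.68 + ₹1259.28 = ₹1983.96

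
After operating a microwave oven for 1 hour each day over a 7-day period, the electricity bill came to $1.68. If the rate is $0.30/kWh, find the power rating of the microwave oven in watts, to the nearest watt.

Energy = $1.68 ÷ $0.30/kWh = 5.6 kWh
Runtime = 1 h/day × 7 days = 7 h
Power = 5.6 kWh ÷ 7 h = 0.8 kW = 800 W

800 W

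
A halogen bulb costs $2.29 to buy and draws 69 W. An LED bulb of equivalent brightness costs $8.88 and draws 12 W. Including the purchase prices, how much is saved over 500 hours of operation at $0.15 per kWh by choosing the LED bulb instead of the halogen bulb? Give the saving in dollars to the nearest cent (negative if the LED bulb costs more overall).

halogen bulb: $2.29 + (69/1000) kW × 500 h × $0.15 = $2.29 + $5.175 = $7.465
LED bulb: $8.88 + (12/1000) kW × 500 h × $0.15 = $8.88 + $0.9 = $9.78
Saving = $7.465 − $9.78 = −$2.315 → -$2.32

-$2.32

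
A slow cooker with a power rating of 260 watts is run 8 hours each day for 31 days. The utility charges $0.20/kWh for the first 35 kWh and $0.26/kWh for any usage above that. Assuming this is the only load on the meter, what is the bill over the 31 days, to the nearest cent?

$14.66

Runtime = 8 h/day × 31 days = 248 h
Energy = 0.26 kW × 248 h = 64.48 kWh
Tier 1 (0–35 kWh): 35 × $0.20 = $7
Above 35 kWh: 29.48 × $0.26 = $7.6648
Bill = $14.66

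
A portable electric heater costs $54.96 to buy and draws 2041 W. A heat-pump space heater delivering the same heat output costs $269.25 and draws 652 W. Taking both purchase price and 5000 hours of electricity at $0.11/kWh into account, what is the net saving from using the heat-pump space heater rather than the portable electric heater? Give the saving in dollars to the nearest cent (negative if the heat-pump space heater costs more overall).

portable electric heater: $54.96 + (2041/1000) kW × 5000 h × $0.11 = $54.96 + $1122.55 = $1177.51
heat-pump space heater: $269.25 + (652/1000) kW × 5000 h × $0.11 = $269.25 + $358.6 = $627.85
Saving = $1177.51 − $627.85 = $549.66

$549.66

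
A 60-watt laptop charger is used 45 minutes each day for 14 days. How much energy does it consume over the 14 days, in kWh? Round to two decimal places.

0.63 kWh

Runtime = 45 min × 14 = 630 min = 10.5 h
Energy = 0.06 kW × 10.5 h = 0.63 kWh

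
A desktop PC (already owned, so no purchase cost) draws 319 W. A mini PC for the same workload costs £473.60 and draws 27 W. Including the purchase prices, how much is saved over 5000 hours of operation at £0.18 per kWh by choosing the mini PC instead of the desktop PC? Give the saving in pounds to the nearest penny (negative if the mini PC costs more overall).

desktop PC: £0.00 + (319/1000) kW × 5000 h × £0.18 = £0.00 + £287.1 = £287.1
mini PC: £473.60 + (27/1000) kW × 5000 h × £0.18 = £473.60 + £24.3 = £497.9
Saving = £287.1 − £497.9 = −£210.8

-£210.80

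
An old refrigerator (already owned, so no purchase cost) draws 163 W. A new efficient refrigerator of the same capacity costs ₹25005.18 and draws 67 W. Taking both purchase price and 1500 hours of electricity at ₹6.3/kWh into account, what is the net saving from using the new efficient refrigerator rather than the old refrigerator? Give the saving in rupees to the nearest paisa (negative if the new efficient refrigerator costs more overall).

old refrigerator: ₹0.00 + (163/1000) kW × 1500 h × ₹6.3 = ₹0.00 + ₹1540.35 = ₹1540.35
new efficient refrigerator: ₹25005.18 + (67/1000) kW × 1500 h × ₹6.3 = ₹25005.18 + ₹633.15 = ₹25638.33
Saving = ₹1540.35 − ₹25638.33 = −₹24097.98

-₹24097.98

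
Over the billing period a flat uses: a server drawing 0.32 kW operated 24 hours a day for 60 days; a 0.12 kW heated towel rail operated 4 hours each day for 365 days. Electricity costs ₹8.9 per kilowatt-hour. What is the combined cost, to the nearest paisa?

server: Runtime = 24 h × 60 = 1440 h
server: 0.32 kW × 1440 h = 460.8 kWh
heated towel rail: Runtime = 4 h/day × 365 days = 1460 h
heated towel rail: 0.12 kW × 1460 h = 175.2 kWh
Total energy = 636 kWh
Cost = 636 × ₹8.9 = ₹5660.40

₹5660.40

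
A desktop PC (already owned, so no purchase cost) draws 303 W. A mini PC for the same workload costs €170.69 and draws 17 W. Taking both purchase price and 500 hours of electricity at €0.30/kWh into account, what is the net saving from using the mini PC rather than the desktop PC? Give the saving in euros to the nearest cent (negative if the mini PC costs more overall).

desktop PC: €0.00 + (303/1000) kW × 500 h × €0.30 = €0.00 + €45.45 = €45.45
mini PC: €170.69 + (17/1000) kW × 500 h × €0.30 = €170.69 + €2.55 = €173.24
Saving = €45.45 − €173.24 = −€127.79

-€127.79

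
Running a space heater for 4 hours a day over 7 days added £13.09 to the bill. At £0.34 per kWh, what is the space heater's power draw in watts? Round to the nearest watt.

Energy = £13.09 ÷ £0.34/kWh = 38.5 kWh
Runtime = 4 h/day × 7 days = 28 h
Power = 38.5 kWh ÷ 28 h = 1.375 kW = 1375 W

1375 W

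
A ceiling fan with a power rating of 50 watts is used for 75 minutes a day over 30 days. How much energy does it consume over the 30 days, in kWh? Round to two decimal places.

Runtime = 75 min × 30 = 2250 min = 37.5 h
Energy = 0.05 kW × 37.5 h = 1.875 kWh ≈ 1.88 kWh

1.88 kWh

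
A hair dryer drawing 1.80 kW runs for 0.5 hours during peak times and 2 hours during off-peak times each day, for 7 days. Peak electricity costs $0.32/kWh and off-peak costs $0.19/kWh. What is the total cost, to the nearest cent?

$6.80

Peak energy = 1.8 kW × 0.5 h × 7 = 6.3 kWh
Off-peak energy = 1.8 kW × 2 h × 7 = 25.2 kWh
Cost = 6.3 × $0.32 + 25.2 × $0.19 = $2.016 + $4.788 = $6.80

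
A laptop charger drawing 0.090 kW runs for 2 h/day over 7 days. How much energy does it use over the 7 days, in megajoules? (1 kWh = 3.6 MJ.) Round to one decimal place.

4.5 MJ

Runtime = 2 h/day × 7 days = 14 h
Energy = 0.09 kW × 14 h = 1.26 kWh
= 1.26 × 3.6 MJ = 4.5 MJ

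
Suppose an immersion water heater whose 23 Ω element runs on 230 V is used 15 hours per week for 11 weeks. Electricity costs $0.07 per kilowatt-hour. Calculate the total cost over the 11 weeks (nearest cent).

Power = V²/R = 230²/23 = 2300 W = 2.3 kW
Runtime = 15 h/week × 11 weeks = 165 h
Energy = 2.3 kW × 165 h = 379.5 kWh
Cost = 379.5 kWh × $0.07/kWh = $26.57

$26.57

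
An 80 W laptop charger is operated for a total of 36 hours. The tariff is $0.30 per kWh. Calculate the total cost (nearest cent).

Energy = 0.08 kW × 36 h = 2.88 kWh
Cost = 2.88 kWh × $0.30/kWh = $0.86

$0.86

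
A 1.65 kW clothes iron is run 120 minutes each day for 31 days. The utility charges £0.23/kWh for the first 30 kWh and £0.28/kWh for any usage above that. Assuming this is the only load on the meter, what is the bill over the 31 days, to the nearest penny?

£27.14

Runtime = 120 min × 31 = 3720 min = 62 h
Energy = 1.65 kW × 62 h = 102.3 kWh
Tier 1 (0–30 kWh): 30 × £0.23 = £6.9
Above 30 kWh: 72.3 × £0.28 = £20.244
Bill = £27.14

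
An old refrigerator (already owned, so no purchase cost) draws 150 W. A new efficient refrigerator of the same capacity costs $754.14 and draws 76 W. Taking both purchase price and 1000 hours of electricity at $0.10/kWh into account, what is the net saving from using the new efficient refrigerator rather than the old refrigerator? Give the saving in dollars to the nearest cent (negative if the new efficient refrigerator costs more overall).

-$746.74

old refrigerator: $0.00 + (150/1000) kW × 1000 h × $0.10 = $0.00 + $15 = $15
new efficient refrigerator: $754.14 + (76/1000) kW × 1000 h × $0.10 = $754.14 + $7.6 = $761.74
Saving = $15 − $761.74 = −$746.74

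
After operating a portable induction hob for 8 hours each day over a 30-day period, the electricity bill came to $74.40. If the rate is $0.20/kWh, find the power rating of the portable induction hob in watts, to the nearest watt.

Energy = $74.40 ÷ $0.20/kWh = 372 kWh
Runtime = 8 h/day × 30 days = 240 h
Power = 372 kWh ÷ 240 h = 1.55 kW = 1550 W

1550 W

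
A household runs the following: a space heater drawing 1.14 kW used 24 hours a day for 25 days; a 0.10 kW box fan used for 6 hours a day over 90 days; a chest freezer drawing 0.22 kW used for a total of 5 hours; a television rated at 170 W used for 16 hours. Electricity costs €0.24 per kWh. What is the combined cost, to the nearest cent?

€178.04

space heater: Runtime = 24 h × 25 = 600 h
space heater: 1.14 kW × 600 h = 684 kWh
box fan: Runtime = 6 h/day × 90 days = 540 h
box fan: 0.1 kW × 540 h = 54 kWh
chest freezer: 0.22 kW × 5 h = 1.1 kWh
television: 0.17 kW × 16 h = 2.72 kWh
Total energy = 741.82 kWh
Cost = 741.82 × €0.24 = €178.04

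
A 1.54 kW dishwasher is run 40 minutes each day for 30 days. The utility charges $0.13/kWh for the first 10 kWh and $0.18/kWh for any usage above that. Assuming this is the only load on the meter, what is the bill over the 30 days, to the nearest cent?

$5.04

Runtime = 40 min × 30 = 1200 min = 20 h
Energy = 1.54 kW × 20 h = 30.8 kWh
Tier 1 (0–10 kWh): 10 × $0.13 = $1.3
Above 10 kWh: 20.8 × $0.18 = $3.744
Bill = $5.04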